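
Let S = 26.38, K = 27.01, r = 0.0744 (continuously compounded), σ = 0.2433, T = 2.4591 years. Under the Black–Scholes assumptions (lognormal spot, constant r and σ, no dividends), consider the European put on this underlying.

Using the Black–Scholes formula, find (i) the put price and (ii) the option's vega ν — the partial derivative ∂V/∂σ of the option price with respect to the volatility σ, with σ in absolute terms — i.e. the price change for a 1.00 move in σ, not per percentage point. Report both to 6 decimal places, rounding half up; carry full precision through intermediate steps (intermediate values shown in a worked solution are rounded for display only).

σ√T = 0.2433·√2.4591 = 0.381531
d₁ = (ln(S/K) + (r+σ²/2)T) / (σ√T) = (ln(26.38/27.01) + (0.0744+0.2433²/2)·2.4591) / 0.381531 = (-0.023601 + 0.255740) / 0.381531 = 0.608440
d₂ = d₁ − σ√T = 0.608440 − 0.381531 = 0.226909
e^{−rT} = e^{−0.0744·2.4591} = 0.832804
N(−d₁) = 0.271448,  N(−d₂) = 0.410247
Put price V = K·e^{−rT}·N(−d₂) − S·N(−d₁) = 9.228115 − 7.160790 = 2.067324
φ(d₁) = (1/√(2π))·e^{−d₁²/2} = 0.331530
ν = S·φ(d₁)·√T = 13.714661

price = 2.067324
ν = 13.714661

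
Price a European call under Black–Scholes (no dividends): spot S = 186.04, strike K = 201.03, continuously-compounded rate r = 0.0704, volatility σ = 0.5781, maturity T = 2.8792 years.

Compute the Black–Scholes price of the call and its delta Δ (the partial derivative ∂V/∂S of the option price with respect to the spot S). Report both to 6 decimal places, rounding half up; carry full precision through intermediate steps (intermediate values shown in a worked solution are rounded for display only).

price = 77.309549
Δ = 0.731746

σ√T = 0.5781·√2.8792 = 0.980932
d₁ = (ln(S/K) + (r+σ²/2)T) / (σ√T) = (ln(186.04/201.03) + (0.0704+0.5781²/2)·2.8792) / 0.980932 = (-0.077492 + 0.683809) / 0.980932 = 0.618103
d₂ = d₁ − σ√T = 0.618103 − 0.980932 = -0.362829
e^{−rT} = e^{−0.0704·2.8792} = 0.816527
N(d₁) = 0.731746,  N(d₂) = 0.358366
Call price V = S·N(d₁) − K·e^{−rT}·N(d₂) = 136.134078 − 58.824528 = 77.309549
Δ = N(d₁) = 0.731746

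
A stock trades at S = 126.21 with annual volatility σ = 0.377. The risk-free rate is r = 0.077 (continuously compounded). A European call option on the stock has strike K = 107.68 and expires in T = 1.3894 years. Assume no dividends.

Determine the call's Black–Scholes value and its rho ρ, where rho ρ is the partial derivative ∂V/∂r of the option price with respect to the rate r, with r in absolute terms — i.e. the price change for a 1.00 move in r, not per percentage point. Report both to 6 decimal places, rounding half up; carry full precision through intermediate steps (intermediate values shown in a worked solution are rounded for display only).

σ√T = 0.377·√1.3894 = 0.444381
d₁ = (ln(S/K) + (r+σ²/2)T) / (σ√T) = (ln(126.21/107.68) + (0.077+0.377²/2)·1.3894) / 0.444381 = (0.158783 + 0.205721) / 0.444381 = 0.820252
d₂ = d₁ − σ√T = 0.820252 − 0.444381 = 0.375872
e^{−rT} = e^{−0.077·1.3894} = 0.898540
N(d₁) = 0.793964,  N(d₂) = 0.646494
Call price V = S·N(d₁) − K·e^{−rT}·N(d₂) = 100.206178 − 62.551396 = 37.654783
ρ = K·T·e^{−rT}·N(d₂) = 86.908909

price = 37.654783
ρ = 86.908909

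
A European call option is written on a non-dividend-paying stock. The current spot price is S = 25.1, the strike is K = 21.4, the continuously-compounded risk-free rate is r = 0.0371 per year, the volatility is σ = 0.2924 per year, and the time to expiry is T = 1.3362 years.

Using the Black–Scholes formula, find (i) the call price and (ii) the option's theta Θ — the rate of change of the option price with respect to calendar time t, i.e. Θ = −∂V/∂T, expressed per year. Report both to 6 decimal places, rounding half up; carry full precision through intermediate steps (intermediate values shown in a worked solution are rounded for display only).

σ√T = 0.2924·√1.3362 = 0.337997
d₁ = (ln(S/K) + (r+σ²/2)T) / (σ√T) = (ln(25.1/21.4) + (0.0371+0.2924²/2)·1.3362) / 0.337997 = (0.159477 + 0.106694) / 0.337997 = 0.787495
d₂ = d₁ − σ√T = 0.787495 − 0.337997 = 0.449497
e^{−rT} = e^{−0.0371·1.3362} = 0.951636
N(d₁) = 0.784504,  N(d₂) = 0.673464
Call price V = S·N(d₁) − K·e^{−rT}·N(d₂) = 19.691046 − 13.715088 = 5.975958
φ(d₁) = (1/√(2π))·e^{−d₁²/2} = 0.292581
Θ = −S·φ(d₁)·σ/(2√T) − r·K·e^{−rT}·N(d₂) = −0.928821 − 0.508830 = -1.437651

price = 5.975958
Θ = -1.437651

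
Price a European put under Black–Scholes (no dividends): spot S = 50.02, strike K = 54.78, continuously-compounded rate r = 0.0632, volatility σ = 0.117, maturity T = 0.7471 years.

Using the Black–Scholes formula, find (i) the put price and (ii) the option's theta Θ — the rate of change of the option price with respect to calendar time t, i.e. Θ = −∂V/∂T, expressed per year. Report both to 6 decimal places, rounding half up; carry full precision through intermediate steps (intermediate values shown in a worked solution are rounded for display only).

price = 3.368279
Θ = 1.007291

σ√T = 0.117·√0.7471 = 0.101129
d₁ = (ln(S/K) + (r+σ²/2)T) / (σ√T) = (ln(50.02/54.78) + (0.0632+0.117²/2)·0.7471) / 0.101129 = (-0.090902 + 0.052330) / 0.101129 = -0.381414
d₂ = d₁ − σ√T = -0.381414 − 0.101129 = -0.482543
e^{−rT} = e^{−0.0632·0.7471} = 0.953881
N(−d₁) = 0.648552,  N(−d₂) = 0.685290
Put price V = K·e^{−rT}·N(−d₂) − S·N(−d₁) = 35.808852 − 32.440573 = 3.368279
φ(d₁) = (1/√(2π))·e^{−d₁²/2} = 0.370954
Θ = −S·φ(d₁)·σ/(2√T) + r·K·e^{−rT}·N(−d₂) = −1.255829 + 2.263119 = 1.007291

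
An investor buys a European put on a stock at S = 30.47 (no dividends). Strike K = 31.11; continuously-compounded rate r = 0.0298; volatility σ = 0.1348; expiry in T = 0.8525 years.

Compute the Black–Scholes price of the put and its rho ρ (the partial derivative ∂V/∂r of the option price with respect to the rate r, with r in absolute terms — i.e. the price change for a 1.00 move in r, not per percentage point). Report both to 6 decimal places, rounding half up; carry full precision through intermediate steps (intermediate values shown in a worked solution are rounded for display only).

σ√T = 0.1348·√0.8525 = 0.124462
d₁ = (ln(S/K) + (r+σ²/2)T) / (σ√T) = (ln(30.47/31.11) + (0.0298+0.1348²/2)·0.8525) / 0.124462 = (-0.020787 + 0.033150) / 0.124462 = 0.099333
d₂ = d₁ − σ√T = 0.099333 − 0.124462 = -0.025129
e^{−rT} = e^{−0.0298·0.8525} = 0.974915
N(−d₁) = 0.460437,  N(−d₂) = 0.510024
Put price V = K·e^{−rT}·N(−d₂) − S·N(−d₁) = 15.468835 − 14.029514 = 1.439321
ρ = −K·T·e^{−rT}·N(−d₂) = -13.187182

price = 1.439321
ρ = -13.187182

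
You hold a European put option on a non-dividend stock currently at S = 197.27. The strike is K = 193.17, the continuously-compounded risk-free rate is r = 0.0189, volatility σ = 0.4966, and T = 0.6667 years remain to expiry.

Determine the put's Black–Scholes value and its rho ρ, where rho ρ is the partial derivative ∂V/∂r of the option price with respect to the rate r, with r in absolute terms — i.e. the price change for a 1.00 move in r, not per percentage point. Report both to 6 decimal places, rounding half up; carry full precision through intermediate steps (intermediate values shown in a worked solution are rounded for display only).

price = 28.016368
ρ = -69.653920

σ√T = 0.4966·√0.6667 = 0.405482
d₁ = (ln(S/K) + (r+σ²/2)T) / (σ√T) = (ln(197.27/193.17) + (0.0189+0.4966²/2)·0.6667) / 0.405482 = (0.021003 + 0.094809) / 0.405482 = 0.285614
d₂ = d₁ − σ√T = 0.285614 − 0.405482 = -0.119869
e^{−rT} = e^{−0.0189·0.6667} = 0.987478
N(−d₁) = 0.387587,  N(−d₂) = 0.547706
Put price V = K·e^{−rT}·N(−d₂) − S·N(−d₁) = 104.475656 − 76.459288 = 28.016368
ρ = −K·T·e^{−rT}·N(−d₂) = -69.653920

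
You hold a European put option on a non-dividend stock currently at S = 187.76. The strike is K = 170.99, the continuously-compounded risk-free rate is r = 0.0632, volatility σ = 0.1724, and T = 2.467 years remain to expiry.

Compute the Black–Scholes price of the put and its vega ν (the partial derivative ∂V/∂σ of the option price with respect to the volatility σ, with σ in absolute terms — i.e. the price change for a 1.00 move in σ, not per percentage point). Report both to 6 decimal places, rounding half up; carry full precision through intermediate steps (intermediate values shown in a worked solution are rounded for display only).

σ√T = 0.1724·√2.467 = 0.270783
d₁ = (ln(S/K) + (r+σ²/2)T) / (σ√T) = (ln(187.76/170.99) + (0.0632+0.1724²/2)·2.467) / 0.270783 = (0.093559 + 0.192576) / 0.270783 = 1.056696
d₂ = d₁ − σ√T = 1.056696 − 0.270783 = 0.785913
e^{−rT} = e^{−0.0632·2.467} = 0.855632
N(−d₁) = 0.145325,  N(−d₂) = 0.215959
Put price V = K·e^{−rT}·N(−d₂) − S·N(−d₁) = 31.595828 − 27.286245 = 4.309583
φ(d₁) = (1/√(2π))·e^{−d₁²/2} = 0.228266
ν = S·φ(d₁)·√T = 67.317752

price = 4.309583
ν = 67.317752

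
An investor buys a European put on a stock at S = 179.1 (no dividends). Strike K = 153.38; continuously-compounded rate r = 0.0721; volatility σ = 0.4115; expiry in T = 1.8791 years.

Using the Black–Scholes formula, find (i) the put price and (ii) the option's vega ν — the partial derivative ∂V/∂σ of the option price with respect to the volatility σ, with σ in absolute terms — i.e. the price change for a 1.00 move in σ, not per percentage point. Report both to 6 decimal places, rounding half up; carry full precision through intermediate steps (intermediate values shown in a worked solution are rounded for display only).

σ√T = 0.4115·√1.8791 = 0.564085
d₁ = (ln(S/K) + (r+σ²/2)T) / (σ√T) = (ln(179.1/153.38) + (0.0721+0.4115²/2)·1.8791) / 0.564085 = (0.155026 + 0.294579) / 0.564085 = 0.797051
d₂ = d₁ − σ√T = 0.797051 − 0.564085 = 0.232966
e^{−rT} = e^{−0.0721·1.8791} = 0.873294
N(−d₁) = 0.212711,  N(−d₂) = 0.407894
Put price V = K·e^{−rT}·N(−d₂) − S·N(−d₁) = 54.635674 − 38.096462 = 16.539212
φ(d₁) = (1/√(2π))·e^{−d₁²/2} = 0.290374
ν = S·φ(d₁)·√T = 71.290046

price = 16.539212
ν = 71.290046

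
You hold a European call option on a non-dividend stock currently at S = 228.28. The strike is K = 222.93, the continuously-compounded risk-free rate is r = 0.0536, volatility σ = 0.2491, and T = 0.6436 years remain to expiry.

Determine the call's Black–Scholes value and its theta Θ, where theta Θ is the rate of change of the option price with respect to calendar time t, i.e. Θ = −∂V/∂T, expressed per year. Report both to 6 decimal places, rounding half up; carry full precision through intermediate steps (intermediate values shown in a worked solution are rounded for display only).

σ√T = 0.2491·√0.6436 = 0.199840
d₁ = (ln(S/K) + (r+σ²/2)T) / (σ√T) = (ln(228.28/222.93) + (0.0536+0.2491²/2)·0.6436) / 0.199840 = (0.023715 + 0.054465) / 0.199840 = 0.391214
d₂ = d₁ − σ√T = 0.391214 − 0.199840 = 0.191374
e^{−rT} = e^{−0.0536·0.6436} = 0.966091
N(d₁) = 0.652180,  N(d₂) = 0.575884
Call price V = S·N(d₁) − K·e^{−rT}·N(d₂) = 148.879737 − 124.028499 = 24.851238
φ(d₁) = (1/√(2π))·e^{−d₁²/2} = 0.369552
Θ = −S·φ(d₁)·σ/(2√T) − r·K·e^{−rT}·N(d₂) = −13.097236 − 6.647928 = -19.745163

price = 24.851238
Θ = -19.745163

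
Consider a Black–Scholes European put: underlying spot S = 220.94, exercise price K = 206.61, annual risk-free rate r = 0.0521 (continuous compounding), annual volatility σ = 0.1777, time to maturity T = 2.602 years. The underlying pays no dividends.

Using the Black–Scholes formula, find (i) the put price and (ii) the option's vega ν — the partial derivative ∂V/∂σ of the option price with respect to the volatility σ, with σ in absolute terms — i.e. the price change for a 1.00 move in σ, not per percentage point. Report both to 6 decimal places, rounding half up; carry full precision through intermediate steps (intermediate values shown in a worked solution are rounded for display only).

price = 8.035093
ν = 99.054541

σ√T = 0.1777·√2.602 = 0.286643
d₁ = (ln(S/K) + (r+σ²/2)T) / (σ√T) = (ln(220.94/206.61) + (0.0521+0.1777²/2)·2.602) / 0.286643 = (0.067058 + 0.176646) / 0.286643 = 0.850203
d₂ = d₁ − σ√T = 0.850203 − 0.286643 = 0.563560
e^{−rT} = e^{−0.0521·2.602} = 0.873223
N(−d₁) = 0.197606,  N(−d₂) = 0.286527
Put price V = K·e^{−rT}·N(−d₂) − S·N(−d₁) = 51.694215 − 43.659122 = 8.035093
φ(d₁) = (1/√(2π))·e^{−d₁²/2} = 0.277937
ν = S·φ(d₁)·√T = 99.054541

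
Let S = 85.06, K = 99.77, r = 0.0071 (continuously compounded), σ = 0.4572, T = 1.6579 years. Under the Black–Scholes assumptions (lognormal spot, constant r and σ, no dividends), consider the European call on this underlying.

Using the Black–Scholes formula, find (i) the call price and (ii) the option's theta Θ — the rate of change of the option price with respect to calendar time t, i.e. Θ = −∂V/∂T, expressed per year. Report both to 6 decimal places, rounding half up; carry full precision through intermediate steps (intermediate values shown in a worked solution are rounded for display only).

price = 15.133673
Θ = -6.223956

σ√T = 0.4572·√1.6579 = 0.588688
d₁ = (ln(S/K) + (r+σ²/2)T) / (σ√T) = (ln(85.06/99.77) + (0.0071+0.4572²/2)·1.6579) / 0.588688 = (-0.159511 + 0.185048) / 0.588688 = 0.043380
d₂ = d₁ − σ√T = 0.043380 − 0.588688 = -0.545308
e^{−rT} = e^{−0.0071·1.6579} = 0.988298
N(d₁) = 0.517301,  N(d₂) = 0.292771
Call price V = S·N(d₁) − K·e^{−rT}·N(d₂) = 44.001602 − 28.867929 = 15.133673
φ(d₁) = (1/√(2π))·e^{−d₁²/2} = 0.398567
Θ = −S·φ(d₁)·σ/(2√T) − r·K·e^{−rT}·N(d₂) = −6.018993 − 0.204962 = -6.223956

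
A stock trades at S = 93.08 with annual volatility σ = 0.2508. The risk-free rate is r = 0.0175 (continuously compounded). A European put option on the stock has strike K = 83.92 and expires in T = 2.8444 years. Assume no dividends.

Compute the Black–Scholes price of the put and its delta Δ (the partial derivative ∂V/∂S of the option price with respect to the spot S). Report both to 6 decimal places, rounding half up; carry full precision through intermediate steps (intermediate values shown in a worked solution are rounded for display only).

σ√T = 0.2508·√2.8444 = 0.422983
d₁ = (ln(S/K) + (r+σ²/2)T) / (σ√T) = (ln(93.08/83.92) + (0.0175+0.2508²/2)·2.8444) / 0.422983 = (0.103595 + 0.139234) / 0.422983 = 0.574089
d₂ = d₁ − σ√T = 0.574089 − 0.422983 = 0.151106
e^{−rT} = e^{−0.0175·2.8444} = 0.951442
N(−d₁) = 0.282954,  N(−d₂) = 0.439946
Put price V = K·e^{−rT}·N(−d₂) − S·N(−d₁) = 35.127495 − 26.337353 = 8.790142
Δ = −N(−d₁) = -0.282954

price = 8.790142
Δ = -0.282954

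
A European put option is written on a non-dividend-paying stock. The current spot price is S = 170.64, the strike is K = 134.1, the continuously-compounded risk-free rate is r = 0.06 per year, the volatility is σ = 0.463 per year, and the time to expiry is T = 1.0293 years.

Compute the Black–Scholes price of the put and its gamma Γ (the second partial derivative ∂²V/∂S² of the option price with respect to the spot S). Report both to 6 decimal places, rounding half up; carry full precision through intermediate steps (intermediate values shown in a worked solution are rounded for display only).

price = 10.640657
Γ = 0.003381

σ√T = 0.463·√1.0293 = 0.469734
d₁ = (ln(S/K) + (r+σ²/2)T) / (σ√T) = (ln(170.64/134.1) + (0.06+0.463²/2)·1.0293) / 0.469734 = (0.240970 + 0.172083) / 0.469734 = 0.879334
d₂ = d₁ − σ√T = 0.879334 − 0.469734 = 0.409601
e^{−rT} = e^{−0.06·1.0293} = 0.940110
N(−d₁) = 0.189610,  N(−d₂) = 0.341050
Put price V = K·e^{−rT}·N(−d₂) − S·N(−d₁) = 42.995703 − 32.355045 = 10.640657
φ(d₁) = (1/√(2π))·e^{−d₁²/2} = 0.271023
Γ = φ(d₁) / (S·σ·√T) = 0.003381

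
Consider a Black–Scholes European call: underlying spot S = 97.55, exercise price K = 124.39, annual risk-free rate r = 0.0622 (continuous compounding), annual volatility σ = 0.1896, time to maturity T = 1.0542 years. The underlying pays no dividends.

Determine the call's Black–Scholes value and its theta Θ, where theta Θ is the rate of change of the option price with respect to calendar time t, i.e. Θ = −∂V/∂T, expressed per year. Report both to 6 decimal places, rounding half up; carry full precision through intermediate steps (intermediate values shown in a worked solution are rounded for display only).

price = 2.033843
Θ = -3.712894

σ√T = 0.1896·√1.0542 = 0.194670
d₁ = (ln(S/K) + (r+σ²/2)T) / (σ√T) = (ln(97.55/124.39) + (0.0622+0.1896²/2)·1.0542) / 0.194670 = (-0.243057 + 0.084520) / 0.194670 = -0.814388
d₂ = d₁ − σ√T = -0.814388 − 0.194670 = -1.009058
e^{−rT} = e^{−0.0622·1.0542} = 0.936532
N(d₁) = 0.207711,  N(d₂) = 0.156473
Call price V = S·N(d₁) − K·e^{−rT}·N(d₂) = 20.262243 − 18.228400 = 2.033843
φ(d₁) = (1/√(2π))·e^{−d₁²/2} = 0.286347
Θ = −S·φ(d₁)·σ/(2√T) − r·K·e^{−rT}·N(d₂) = −2.579088 − 1.133806 = -3.712894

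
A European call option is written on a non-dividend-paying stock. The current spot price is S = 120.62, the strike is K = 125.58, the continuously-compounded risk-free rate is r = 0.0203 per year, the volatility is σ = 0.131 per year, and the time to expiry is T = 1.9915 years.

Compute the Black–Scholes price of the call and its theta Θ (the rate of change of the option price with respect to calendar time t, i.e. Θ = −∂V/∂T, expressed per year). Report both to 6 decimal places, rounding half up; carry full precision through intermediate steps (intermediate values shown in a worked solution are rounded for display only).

price = 8.890507
Θ = -3.358469

σ√T = 0.131·√1.9915 = 0.184868
d₁ = (ln(S/K) + (r+σ²/2)T) / (σ√T) = (ln(120.62/125.58) + (0.0203+0.131²/2)·1.9915) / 0.184868 = (-0.040298 + 0.057516) / 0.184868 = 0.093135
d₂ = d₁ − σ√T = 0.093135 − 0.184868 = -0.091733
e^{−rT} = e^{−0.0203·1.9915} = 0.960379
N(d₁) = 0.537102,  N(d₂) = 0.463455
Call price V = S·N(d₁) − K·e^{−rT}·N(d₂) = 64.785211 − 55.894704 = 8.890507
φ(d₁) = (1/√(2π))·e^{−d₁²/2} = 0.397216
Θ = −S·φ(d₁)·σ/(2√T) − r·K·e^{−rT}·N(d₂) = −2.223806 − 1.134662 = -3.358469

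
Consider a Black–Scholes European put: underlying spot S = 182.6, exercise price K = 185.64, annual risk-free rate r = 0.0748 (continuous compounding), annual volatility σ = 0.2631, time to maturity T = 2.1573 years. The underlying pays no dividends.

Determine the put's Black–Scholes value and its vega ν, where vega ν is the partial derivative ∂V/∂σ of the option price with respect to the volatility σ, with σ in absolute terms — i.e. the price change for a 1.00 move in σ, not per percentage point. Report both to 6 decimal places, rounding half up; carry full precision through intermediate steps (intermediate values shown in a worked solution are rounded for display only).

price = 15.563534
ν = 91.052696

σ√T = 0.2631·√2.1573 = 0.386435
d₁ = (ln(S/K) + (r+σ²/2)T) / (σ√T) = (ln(182.6/185.64) + (0.0748+0.2631²/2)·2.1573) / 0.386435 = (-0.016511 + 0.236032) / 0.386435 = 0.568066
d₂ = d₁ − σ√T = 0.568066 − 0.386435 = 0.181632
e^{−rT} = e^{−0.0748·2.1573} = 0.850981
N(−d₁) = 0.284995,  N(−d₂) = 0.427936
Put price V = K·e^{−rT}·N(−d₂) − S·N(−d₁) = 67.603608 − 52.040074 = 15.563534
φ(d₁) = (1/√(2π))·e^{−d₁²/2} = 0.339498
ν = S·φ(d₁)·√T = 91.052696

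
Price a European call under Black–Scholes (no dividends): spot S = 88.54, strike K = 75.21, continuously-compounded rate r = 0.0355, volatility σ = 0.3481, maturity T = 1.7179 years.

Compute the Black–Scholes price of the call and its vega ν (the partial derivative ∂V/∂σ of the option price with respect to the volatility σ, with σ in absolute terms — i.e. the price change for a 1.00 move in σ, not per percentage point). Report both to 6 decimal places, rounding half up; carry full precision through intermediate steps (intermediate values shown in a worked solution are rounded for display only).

price = 24.925374
ν = 35.740375

σ√T = 0.3481·√1.7179 = 0.456250
d₁ = (ln(S/K) + (r+σ²/2)T) / (σ√T) = (ln(88.54/75.21) + (0.0355+0.3481²/2)·1.7179) / 0.456250 = (0.163170 + 0.165068) / 0.456250 = 0.719425
d₂ = d₁ − σ√T = 0.719425 − 0.456250 = 0.263175
e^{−rT} = e^{−0.0355·1.7179} = 0.940837
N(d₁) = 0.764060,  N(d₂) = 0.603792
Call price V = S·N(d₁) − K·e^{−rT}·N(d₂) = 67.649914 − 42.724540 = 24.925374
φ(d₁) = (1/√(2π))·e^{−d₁²/2} = 0.307979
ν = S·φ(d₁)·√T = 35.740375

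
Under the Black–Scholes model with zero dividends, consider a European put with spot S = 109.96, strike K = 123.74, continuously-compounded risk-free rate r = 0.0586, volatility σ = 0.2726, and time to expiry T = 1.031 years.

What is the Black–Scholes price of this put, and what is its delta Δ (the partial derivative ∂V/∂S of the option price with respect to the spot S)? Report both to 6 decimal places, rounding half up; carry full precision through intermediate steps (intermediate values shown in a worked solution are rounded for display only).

σ√T = 0.2726·√1.031 = 0.276793
d₁ = (ln(S/K) + (r+σ²/2)T) / (σ√T) = (ln(109.96/123.74) + (0.0586+0.2726²/2)·1.031) / 0.276793 = (-0.118066 + 0.098724) / 0.276793 = -0.069879
d₂ = d₁ − σ√T = -0.069879 − 0.276793 = -0.346672
e^{−rT} = e^{−0.0586·1.031} = 0.941372
N(−d₁) = 0.527855,  N(−d₂) = 0.635581
Put price V = K·e^{−rT}·N(−d₂) − S·N(−d₁) = 74.035945 − 58.042955 = 15.992990
Δ = −N(−d₁) = -0.527855

price = 15.992990
Δ = -0.527855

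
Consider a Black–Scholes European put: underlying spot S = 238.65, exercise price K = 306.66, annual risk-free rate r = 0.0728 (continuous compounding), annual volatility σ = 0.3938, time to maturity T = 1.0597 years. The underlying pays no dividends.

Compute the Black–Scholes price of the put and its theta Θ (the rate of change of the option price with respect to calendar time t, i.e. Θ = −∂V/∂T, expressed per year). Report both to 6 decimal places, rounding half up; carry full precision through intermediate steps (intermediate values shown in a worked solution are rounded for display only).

σ√T = 0.3938·√1.0597 = 0.405385
d₁ = (ln(S/K) + (r+σ²/2)T) / (σ√T) = (ln(238.65/306.66) + (0.0728+0.3938²/2)·1.0597) / 0.405385 = (-0.250742 + 0.159314) / 0.405385 = -0.225532
d₂ = d₁ − σ√T = -0.225532 − 0.405385 = -0.630916
e^{−rT} = e^{−0.0728·1.0597} = 0.925755
N(−d₁) = 0.589217,  N(−d₂) = 0.735952
Put price V = K·e^{−rT}·N(−d₂) − S·N(−d₁) = 208.930916 − 140.616691 = 68.314225
φ(d₁) = (1/√(2π))·e^{−d₁²/2} = 0.388924
Θ = −S·φ(d₁)·σ/(2√T) + r·K·e^{−rT}·N(−d₂) = −17.753363 + 15.210171 = -2.543193

price = 68.314225
Θ = -2.543193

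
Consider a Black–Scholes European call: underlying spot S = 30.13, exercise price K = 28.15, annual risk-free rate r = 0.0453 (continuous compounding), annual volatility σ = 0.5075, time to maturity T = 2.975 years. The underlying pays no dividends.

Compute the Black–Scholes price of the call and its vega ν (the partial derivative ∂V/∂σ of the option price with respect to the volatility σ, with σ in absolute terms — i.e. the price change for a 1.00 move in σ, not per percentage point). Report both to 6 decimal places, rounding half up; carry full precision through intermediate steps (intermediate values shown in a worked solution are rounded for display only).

σ√T = 0.5075·√2.975 = 0.875346
d₁ = (ln(S/K) + (r+σ²/2)T) / (σ√T) = (ln(30.13/28.15) + (0.0453+0.5075²/2)·2.975) / 0.875346 = (0.067974 + 0.517882) / 0.875346 = 0.669286
d₂ = d₁ − σ√T = 0.669286 − 0.875346 = -0.206060
e^{−rT} = e^{−0.0453·2.975} = 0.873919
N(d₁) = 0.748343,  N(d₂) = 0.418372
Call price V = S·N(d₁) − K·e^{−rT}·N(d₂) = 22.547588 − 10.292299 = 12.255289
φ(d₁) = (1/√(2π))·e^{−d₁²/2} = 0.318890
ν = S·φ(d₁)·√T = 16.572307

price = 12.255289
ν = 16.572307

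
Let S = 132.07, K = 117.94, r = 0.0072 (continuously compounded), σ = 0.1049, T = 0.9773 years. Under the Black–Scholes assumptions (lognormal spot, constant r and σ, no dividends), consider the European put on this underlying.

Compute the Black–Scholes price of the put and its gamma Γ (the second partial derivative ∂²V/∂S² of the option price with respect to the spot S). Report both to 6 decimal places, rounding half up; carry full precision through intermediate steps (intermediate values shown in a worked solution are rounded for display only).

σ√T = 0.1049·√0.9773 = 0.103703
d₁ = (ln(S/K) + (r+σ²/2)T) / (σ√T) = (ln(132.07/117.94) + (0.0072+0.1049²/2)·0.9773) / 0.103703 = (0.113156 + 0.012414) / 0.103703 = 1.210864
d₂ = d₁ − σ√T = 1.210864 − 0.103703 = 1.107162
e^{−rT} = e^{−0.0072·0.9773} = 0.992988
N(−d₁) = 0.112974,  N(−d₂) = 0.134112
Put price V = K·e^{−rT}·N(−d₂) − S·N(−d₁) = 15.706257 − 14.920433 = 0.785824
φ(d₁) = (1/√(2π))·e^{−d₁²/2} = 0.191660
Γ = φ(d₁) / (S·σ·√T) = 0.013994

price = 0.785824
Γ = 0.013994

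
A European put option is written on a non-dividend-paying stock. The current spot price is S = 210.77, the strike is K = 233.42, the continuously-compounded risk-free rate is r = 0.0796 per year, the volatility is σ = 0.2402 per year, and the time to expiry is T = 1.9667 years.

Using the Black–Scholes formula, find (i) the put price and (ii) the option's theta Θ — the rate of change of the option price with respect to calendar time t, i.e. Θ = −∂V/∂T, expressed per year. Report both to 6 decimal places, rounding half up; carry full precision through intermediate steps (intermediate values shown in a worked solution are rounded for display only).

σ√T = 0.2402·√1.9667 = 0.336854
d₁ = (ln(S/K) + (r+σ²/2)T) / (σ√T) = (ln(210.77/233.42) + (0.0796+0.2402²/2)·1.9667) / 0.336854 = (-0.102072 + 0.213285) / 0.336854 = 0.330151
d₂ = d₁ − σ√T = 0.330151 − 0.336854 = -0.006703
e^{−rT} = e^{−0.0796·1.9667} = 0.855089
N(−d₁) = 0.370643,  N(−d₂) = 0.502674
Put price V = K·e^{−rT}·N(−d₂) − S·N(−d₁) = 100.331227 − 78.120404 = 22.210823
φ(d₁) = (1/√(2π))·e^{−d₁²/2} = 0.377782
Θ = −S·φ(d₁)·σ/(2√T) + r·K·e^{−rT}·N(−d₂) = −6.819049 + 7.986366 = 1.167317

price = 22.210823
Θ = 1.167317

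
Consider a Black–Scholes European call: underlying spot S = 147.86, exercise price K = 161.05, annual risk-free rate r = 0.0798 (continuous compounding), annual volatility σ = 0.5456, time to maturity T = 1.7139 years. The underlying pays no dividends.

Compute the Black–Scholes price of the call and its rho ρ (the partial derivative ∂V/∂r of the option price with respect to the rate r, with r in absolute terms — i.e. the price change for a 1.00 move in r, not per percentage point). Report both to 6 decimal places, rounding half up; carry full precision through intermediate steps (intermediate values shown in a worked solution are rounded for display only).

price = 44.020643
ρ = 93.337531

σ√T = 0.5456·√1.7139 = 0.714278
d₁ = (ln(S/K) + (r+σ²/2)T) / (σ√T) = (ln(147.86/161.05) + (0.0798+0.5456²/2)·1.7139) / 0.714278 = (-0.085449 + 0.391866) / 0.714278 = 0.428988
d₂ = d₁ − σ√T = 0.428988 − 0.714278 = -0.285290
e^{−rT} = e^{−0.0798·1.7139} = 0.872171
N(d₁) = 0.666034,  N(d₂) = 0.387711
Call price V = S·N(d₁) − K·e^{−rT}·N(d₂) = 98.479789 − 54.459147 = 44.020643
ρ = K·T·e^{−rT}·N(d₂) = 93.337531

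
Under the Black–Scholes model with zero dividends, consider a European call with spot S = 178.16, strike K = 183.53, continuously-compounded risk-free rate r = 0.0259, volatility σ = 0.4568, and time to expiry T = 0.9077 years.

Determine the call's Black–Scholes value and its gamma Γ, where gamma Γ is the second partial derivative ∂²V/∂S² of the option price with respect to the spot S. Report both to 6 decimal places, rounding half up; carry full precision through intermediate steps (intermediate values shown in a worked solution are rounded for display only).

price = 30.235758
Γ = 0.005040

σ√T = 0.4568·√0.9077 = 0.435208
d₁ = (ln(S/K) + (r+σ²/2)T) / (σ√T) = (ln(178.16/183.53) + (0.0259+0.4568²/2)·0.9077) / 0.435208 = (-0.029696 + 0.118213) / 0.435208 = 0.203389
d₂ = d₁ − σ√T = 0.203389 − 0.435208 = -0.231820
e^{−rT} = e^{−0.0259·0.9077} = 0.976765
N(d₁) = 0.580584,  N(d₂) = 0.408339
Call price V = S·N(d₁) − K·e^{−rT}·N(d₂) = 103.436916 − 73.201159 = 30.235758
φ(d₁) = (1/√(2π))·e^{−d₁²/2} = 0.390776
Γ = φ(d₁) / (S·σ·√T) = 0.005040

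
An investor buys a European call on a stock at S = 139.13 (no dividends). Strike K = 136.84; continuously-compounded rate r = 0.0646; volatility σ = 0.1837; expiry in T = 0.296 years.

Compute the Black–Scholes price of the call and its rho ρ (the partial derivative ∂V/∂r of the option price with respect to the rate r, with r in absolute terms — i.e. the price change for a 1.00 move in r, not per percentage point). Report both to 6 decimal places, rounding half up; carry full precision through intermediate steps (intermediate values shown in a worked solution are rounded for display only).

σ√T = 0.1837·√0.296 = 0.099944
d₁ = (ln(S/K) + (r+σ²/2)T) / (σ√T) = (ln(139.13/136.84) + (0.0646+0.1837²/2)·0.296) / 0.099944 = (0.016596 + 0.024116) / 0.099944 = 0.407353
d₂ = d₁ − σ√T = 0.407353 − 0.099944 = 0.307410
e^{−rT} = e^{−0.0646·0.296} = 0.981060
N(d₁) = 0.658126,  N(d₂) = 0.620734
Call price V = S·N(d₁) − K·e^{−rT}·N(d₂) = 91.565030 − 83.332485 = 8.232546
ρ = K·T·e^{−rT}·N(d₂) = 24.666415

price = 8.232546
ρ = 24.666415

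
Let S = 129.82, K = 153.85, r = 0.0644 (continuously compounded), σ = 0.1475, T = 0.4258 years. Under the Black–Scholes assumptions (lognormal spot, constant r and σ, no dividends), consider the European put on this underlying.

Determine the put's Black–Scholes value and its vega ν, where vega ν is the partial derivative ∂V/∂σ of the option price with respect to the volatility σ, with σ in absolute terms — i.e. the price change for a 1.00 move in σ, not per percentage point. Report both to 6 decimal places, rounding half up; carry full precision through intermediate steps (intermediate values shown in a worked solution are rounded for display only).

σ√T = 0.1475·√0.4258 = 0.096249
d₁ = (ln(S/K) + (r+σ²/2)T) / (σ√T) = (ln(129.82/153.85) + (0.0644+0.1475²/2)·0.4258) / 0.096249 = (-0.169829 + 0.032053) / 0.096249 = -1.431456
d₂ = d₁ − σ√T = -1.431456 − 0.096249 = -1.527705
e^{−rT} = e^{−0.0644·0.4258} = 0.972951
N(−d₁) = 0.923850,  N(−d₂) = 0.936707
Put price V = K·e^{−rT}·N(−d₂) − S·N(−d₁) = 140.214297 − 119.934241 = 20.280056
φ(d₁) = (1/√(2π))·e^{−d₁²/2} = 0.143206
ν = S·φ(d₁)·√T = 12.131241

price = 20.280056
ν = 12.131241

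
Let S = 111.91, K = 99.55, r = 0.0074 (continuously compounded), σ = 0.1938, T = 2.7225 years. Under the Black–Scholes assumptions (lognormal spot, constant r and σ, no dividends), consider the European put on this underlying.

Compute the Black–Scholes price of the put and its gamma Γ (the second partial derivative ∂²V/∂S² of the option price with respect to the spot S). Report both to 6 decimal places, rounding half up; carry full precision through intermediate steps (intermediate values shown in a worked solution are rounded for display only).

price = 7.325125
Γ = 0.009373

σ√T = 0.1938·√2.7225 = 0.319770
d₁ = (ln(S/K) + (r+σ²/2)T) / (σ√T) = (ln(111.91/99.55) + (0.0074+0.1938²/2)·2.7225) / 0.319770 = (0.117035 + 0.071273) / 0.319770 = 0.588885
d₂ = d₁ − σ√T = 0.588885 − 0.319770 = 0.269115
e^{−rT} = e^{−0.0074·2.7225} = 0.980055
N(−d₁) = 0.277969,  N(−d₂) = 0.393920
Put price V = K·e^{−rT}·N(−d₂) − S·N(−d₁) = 38.432646 − 31.107521 = 7.325125
φ(d₁) = (1/√(2π))·e^{−d₁²/2} = 0.335434
Γ = φ(d₁) / (S·σ·√T) = 0.009373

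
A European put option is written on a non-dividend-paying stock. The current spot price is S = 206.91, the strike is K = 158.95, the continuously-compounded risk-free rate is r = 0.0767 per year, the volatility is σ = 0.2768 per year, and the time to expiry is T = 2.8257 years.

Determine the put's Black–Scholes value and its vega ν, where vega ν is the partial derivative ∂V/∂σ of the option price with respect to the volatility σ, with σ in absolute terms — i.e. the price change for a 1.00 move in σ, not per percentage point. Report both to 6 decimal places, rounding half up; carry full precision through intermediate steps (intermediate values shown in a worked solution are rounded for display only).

σ√T = 0.2768·√2.8257 = 0.465296
d₁ = (ln(S/K) + (r+σ²/2)T) / (σ√T) = (ln(206.91/158.95) + (0.0767+0.2768²/2)·2.8257) / 0.465296 = (0.263694 + 0.324981) / 0.465296 = 1.265164
d₂ = d₁ − σ√T = 1.265164 − 0.465296 = 0.799868
e^{−rT} = e^{−0.0767·2.8257} = 0.805146
N(−d₁) = 0.102906,  N(−d₂) = 0.211894
Put price V = K·e^{−rT}·N(−d₂) − S·N(−d₁) = 27.117717 − 21.292334 = 5.825383
φ(d₁) = (1/√(2π))·e^{−d₁²/2} = 0.179199
ν = S·φ(d₁)·√T = 62.327540

price = 5.825383
ν = 62.327540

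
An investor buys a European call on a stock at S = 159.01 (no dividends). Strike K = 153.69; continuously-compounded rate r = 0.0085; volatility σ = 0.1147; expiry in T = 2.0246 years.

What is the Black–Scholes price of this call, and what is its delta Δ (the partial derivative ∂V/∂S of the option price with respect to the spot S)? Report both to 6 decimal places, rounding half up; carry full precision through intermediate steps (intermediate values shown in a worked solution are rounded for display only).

σ√T = 0.1147·√2.0246 = 0.163205
d₁ = (ln(S/K) + (r+σ²/2)T) / (σ√T) = (ln(159.01/153.69) + (0.0085+0.1147²/2)·2.0246) / 0.163205 = (0.034030 + 0.030527) / 0.163205 = 0.395555
d₂ = d₁ − σ√T = 0.395555 − 0.163205 = 0.232350
e^{−rT} = e^{−0.0085·2.0246} = 0.982938
N(d₁) = 0.653783,  N(d₂) = 0.591867
Call price V = S·N(d₁) − K·e^{−rT}·N(d₂) = 103.958097 − 89.412028 = 14.546069
Δ = N(d₁) = 0.653783

price = 14.546069
Δ = 0.653783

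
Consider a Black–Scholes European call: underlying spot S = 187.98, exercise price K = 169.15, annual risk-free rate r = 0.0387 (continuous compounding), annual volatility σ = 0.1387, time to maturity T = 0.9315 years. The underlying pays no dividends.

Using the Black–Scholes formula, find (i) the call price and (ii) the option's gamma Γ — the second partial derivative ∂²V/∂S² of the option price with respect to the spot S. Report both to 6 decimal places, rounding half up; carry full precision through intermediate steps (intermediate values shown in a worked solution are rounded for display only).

σ√T = 0.1387·√0.9315 = 0.133865
d₁ = (ln(S/K) + (r+σ²/2)T) / (σ√T) = (ln(187.98/169.15) + (0.0387+0.1387²/2)·0.9315) / 0.133865 = (0.105550 + 0.045009) / 0.133865 = 1.124703
d₂ = d₁ − σ√T = 1.124703 − 0.133865 = 0.990838
e^{−rT} = e^{−0.0387·0.9315} = 0.964593
N(d₁) = 0.869643,  N(d₂) = 0.839118
Call price V = S·N(d₁) − K·e^{−rT}·N(d₂) = 163.475412 − 136.911190 = 26.564222
φ(d₁) = (1/√(2π))·e^{−d₁²/2} = 0.211947
Γ = φ(d₁) / (S·σ·√T) = 0.008423

price = 26.564222
Γ = 0.008423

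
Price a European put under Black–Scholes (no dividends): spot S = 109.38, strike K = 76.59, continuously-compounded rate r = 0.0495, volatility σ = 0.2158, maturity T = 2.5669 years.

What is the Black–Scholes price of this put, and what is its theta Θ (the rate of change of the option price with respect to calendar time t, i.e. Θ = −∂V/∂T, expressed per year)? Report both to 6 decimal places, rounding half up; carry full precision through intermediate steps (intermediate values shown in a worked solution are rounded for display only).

σ√T = 0.2158·√2.5669 = 0.345745
d₁ = (ln(S/K) + (r+σ²/2)T) / (σ√T) = (ln(109.38/76.59) + (0.0495+0.2158²/2)·2.5669) / 0.345745 = (0.356362 + 0.186831) / 0.345745 = 1.571080
d₂ = d₁ − σ√T = 1.571080 − 0.345745 = 1.225334
e^{−rT} = e^{−0.0495·2.5669} = 0.880679
N(−d₁) = 0.058082,  N(−d₂) = 0.110225
Put price V = K·e^{−rT}·N(−d₂) − S·N(−d₁) = 7.434786 − 6.353019 = 1.081767
φ(d₁) = (1/√(2π))·e^{−d₁²/2} = 0.116125
Θ = −S·φ(d₁)·σ/(2√T) + r·K·e^{−rT}·N(−d₂) = −0.855426 + 0.368022 = -0.487404

price = 1.081767
Θ = -0.487404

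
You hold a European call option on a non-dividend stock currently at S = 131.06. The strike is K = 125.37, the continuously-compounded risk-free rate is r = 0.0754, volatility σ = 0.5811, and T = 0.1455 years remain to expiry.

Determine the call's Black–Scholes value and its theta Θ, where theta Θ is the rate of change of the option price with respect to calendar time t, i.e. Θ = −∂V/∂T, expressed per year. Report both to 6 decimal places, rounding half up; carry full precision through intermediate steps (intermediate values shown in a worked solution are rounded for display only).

price = 15.130895
Θ = -42.511084

σ√T = 0.5811·√0.1455 = 0.221657
d₁ = (ln(S/K) + (r+σ²/2)T) / (σ√T) = (ln(131.06/125.37) + (0.0754+0.5811²/2)·0.1455) / 0.221657 = (0.044386 + 0.035537) / 0.221657 = 0.360568
d₂ = d₁ − σ√T = 0.360568 − 0.221657 = 0.138911
e^{−rT} = e^{−0.0754·0.1455} = 0.989089
N(d₁) = 0.640789,  N(d₂) = 0.555240
Call price V = S·N(d₁) − K·e^{−rT}·N(d₂) = 83.981778 − 68.850883 = 15.130895
φ(d₁) = (1/√(2π))·e^{−d₁²/2} = 0.373834
Θ = −S·φ(d₁)·σ/(2√T) − r·K·e^{−rT}·N(d₂) = −37.319727 − 5.191357 = -42.511084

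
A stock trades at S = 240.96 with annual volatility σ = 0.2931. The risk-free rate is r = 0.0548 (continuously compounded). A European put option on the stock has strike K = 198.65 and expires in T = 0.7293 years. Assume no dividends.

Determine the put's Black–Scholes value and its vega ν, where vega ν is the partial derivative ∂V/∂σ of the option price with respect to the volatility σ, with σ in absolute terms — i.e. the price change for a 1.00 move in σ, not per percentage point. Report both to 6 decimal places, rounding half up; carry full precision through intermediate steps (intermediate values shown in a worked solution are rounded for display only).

σ√T = 0.2931·√0.7293 = 0.250305
d₁ = (ln(S/K) + (r+σ²/2)T) / (σ√T) = (ln(240.96/198.65) + (0.0548+0.2931²/2)·0.7293) / 0.250305 = (0.193086 + 0.071292) / 0.250305 = 1.056226
d₂ = d₁ − σ√T = 1.056226 − 0.250305 = 0.805921
e^{−rT} = e^{−0.0548·0.7293} = 0.960822
N(−d₁) = 0.145432,  N(−d₂) = 0.210144
Put price V = K·e^{−rT}·N(−d₂) − S·N(−d₁) = 40.109648 − 35.043406 = 5.066242
φ(d₁) = (1/√(2π))·e^{−d₁²/2} = 0.228380
ν = S·φ(d₁)·√T = 46.995439

price = 5.066242
ν = 46.995439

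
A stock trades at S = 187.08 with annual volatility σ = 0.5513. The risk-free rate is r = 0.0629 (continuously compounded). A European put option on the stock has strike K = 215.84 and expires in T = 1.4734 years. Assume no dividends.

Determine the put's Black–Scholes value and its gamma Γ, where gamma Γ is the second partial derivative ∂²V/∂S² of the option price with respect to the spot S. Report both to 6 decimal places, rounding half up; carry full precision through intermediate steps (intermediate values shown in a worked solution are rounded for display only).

σ√T = 0.5513·√1.4734 = 0.669188
d₁ = (ln(S/K) + (r+σ²/2)T) / (σ√T) = (ln(187.08/215.84) + (0.0629+0.5513²/2)·1.4734) / 0.669188 = (-0.143001 + 0.316583) / 0.669188 = 0.259392
d₂ = d₁ − σ√T = 0.259392 − 0.669188 = -0.409796
e^{−rT} = e^{−0.0629·1.4734} = 0.911488
N(−d₁) = 0.397666,  N(−d₂) = 0.659022
Put price V = K·e^{−rT}·N(−d₂) − S·N(−d₁) = 129.653106 − 74.395410 = 55.257697
φ(d₁) = (1/√(2π))·e^{−d₁²/2} = 0.385744
Γ = φ(d₁) / (S·σ·√T) = 0.003081

price = 55.257697
Γ = 0.003081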